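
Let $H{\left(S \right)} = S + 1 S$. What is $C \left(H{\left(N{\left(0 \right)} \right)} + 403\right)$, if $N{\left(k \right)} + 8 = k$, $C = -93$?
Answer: $-35991$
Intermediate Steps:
$N{\left(k \right)} = -8 + k$
$H{\left(S \right)} = 2 S$ ($H{\left(S \right)} = S + S = 2 S$)
$C \left(H{\left(N{\left(0 \right)} \right)} + 403\right) = - 93 \left(2 \left(-8 + 0\right) + 403\right) = - 93 \left(2 \left(-8\right) + 403\right) = - 93 \left(-16 + 403\right) = \left(-93\right) 387 = -35991$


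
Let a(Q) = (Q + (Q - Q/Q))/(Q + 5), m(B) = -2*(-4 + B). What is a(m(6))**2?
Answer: 81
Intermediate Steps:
m(B) = 8 - 2*B
a(Q) = (-1 + 2*Q)/(5 + Q) (a(Q) = (Q + (Q - 1*1))/(5 + Q) = (Q + (Q - 1))/(5 + Q) = (Q + (-1 + Q))/(5 + Q) = (-1 + 2*Q)/(5 + Q))
a(m(6))**2 = ((-1 + 2*(8 - 2*6))/(5 + (8 - 2*6)))**2 = ((-1 + 2*(8 - 12))/(5 + (8 - 12)))**2 = ((-1 + 2*(-4))/(5 - 4))**2 = ((-1 - 8)/1)**2 = (1*(-9))**2 = (-9)**2 = 81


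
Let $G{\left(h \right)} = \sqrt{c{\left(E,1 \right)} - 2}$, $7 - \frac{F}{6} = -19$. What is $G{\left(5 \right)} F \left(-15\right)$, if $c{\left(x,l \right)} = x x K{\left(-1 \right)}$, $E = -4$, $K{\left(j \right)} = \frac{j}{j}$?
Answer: $- 2340 \sqrt{14} \approx -8755.5$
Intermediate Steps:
$K{\left(j \right)} = 1$
$F = 156$ ($F = 42 - -114 = 42 + 114 = 156$)
$c{\left(x,l \right)} = x^{2}$ ($c{\left(x,l \right)} = x x 1 = x^{2} \cdot 1 = x^{2}$)
$G{\left(h \right)} = \sqrt{14}$ ($G{\left(h \right)} = \sqrt{\left(-4\right)^{2} - 2} = \sqrt{16 - 2} = \sqrt{14}$)
$G{\left(5 \right)} F \left(-15\right) = \sqrt{14} \cdot 156 \left(-15\right) = 156 \sqrt{14} \left(-15\right) = - 2340 \sqrt{14}$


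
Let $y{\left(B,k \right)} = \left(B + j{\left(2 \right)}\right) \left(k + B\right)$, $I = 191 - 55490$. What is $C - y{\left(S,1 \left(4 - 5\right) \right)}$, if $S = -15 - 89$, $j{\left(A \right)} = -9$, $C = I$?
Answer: $-67164$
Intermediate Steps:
$I = -55299$ ($I = 191 - 55490 = -55299$)
$C = -55299$
$S = -104$ ($S = -15 - 89 = -104$)
$y{\left(B,k \right)} = \left(-9 + B\right) \left(B + k\right)$ ($y{\left(B,k \right)} = \left(B - 9\right) \left(k + B\right) = \left(-9 + B\right) \left(B + k\right)$)
$C - y{\left(S,1 \left(4 - 5\right) \right)} = -55299 - \left(\left(-104\right)^{2} - -936 - 9 \cdot 1 \left(4 - 5\right) - 104 \cdot 1 \left(4 - 5\right)\right) = -55299 - \left(10816 + 936 - 9 \cdot 1 \left(-1\right) - 104 \cdot 1 \left(-1\right)\right) = -55299 - \left(10816 + 936 - -9 - -104\right) = -55299 - \left(10816 + 936 + 9 + 104\right) = -55299 - 11865 = -67164$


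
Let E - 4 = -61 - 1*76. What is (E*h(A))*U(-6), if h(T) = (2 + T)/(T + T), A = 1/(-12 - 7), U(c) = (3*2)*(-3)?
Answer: -44289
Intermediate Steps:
U(c) = -18 (U(c) = 6*(-3) = -18)
A = -1/19 (A = 1/(-19) = -1/19 ≈ -0.052632)
E = -133 (E = 4 + (-61 - 1*76) = 4 + (-61 - 76) = 4 - 137 = -133)
h(T) = (2 + T)/(2*T) (h(T) = (2 + T)/((2*T)) = (2 + T)*(1/(2*T)) = (2 + T)/(2*T))
(E*h(A))*U(-6) = -133*(2 - 1/19)/(2*(-1/19))*(-18) = -133*(-19)*37/(2*19)*(-18) = -133*(-37/2)*(-18) = (4921/2)*(-18) = -44289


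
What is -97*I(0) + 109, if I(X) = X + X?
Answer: 109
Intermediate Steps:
I(X) = 2*X
-97*I(0) + 109 = -194*0 + 109 = -97*0 + 109 = 0 + 109 = 109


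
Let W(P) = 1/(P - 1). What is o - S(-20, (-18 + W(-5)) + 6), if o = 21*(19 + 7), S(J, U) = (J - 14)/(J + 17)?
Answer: 1604/3 ≈ 534.67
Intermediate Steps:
W(P) = 1/(-1 + P)
S(J, U) = (-14 + J)/(17 + J)
o = 546 (o = 21*26 = 546)
o - S(-20, (-18 + W(-5)) + 6) = 546 - (-14 - 20)/(17 - 20) = 546 - (-34)/(-3) = 546 - (-1)*(-34)/3 = 546 - 1*34/3 = 546 - 34/3 = 1604/3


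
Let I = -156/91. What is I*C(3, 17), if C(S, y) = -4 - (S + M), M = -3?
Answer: 48/7 ≈ 6.8571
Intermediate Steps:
I = -12/7 (I = -156*1/91 = -12/7 ≈ -1.7143)
C(S, y) = -1 - S (C(S, y) = -4 - (S - 3) = -4 - (-3 + S) = -4 + (3 - S) = -1 - S)
I*C(3, 17) = -12*(-1 - 1*3)/7 = -12*(-1 - 3)/7 = -12/7*(-4) = 48/7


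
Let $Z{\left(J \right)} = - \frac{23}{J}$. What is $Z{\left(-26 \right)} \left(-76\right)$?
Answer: $- \frac{874}{13} \approx -67.231$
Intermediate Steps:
$Z{\left(-26 \right)} \left(-76\right) = - \frac{23}{-26} \left(-76\right) = \left(-23\right) \left(- \frac{1}{26}\right) \left(-76\right) = \frac{23}{26} \left(-76\right) = - \frac{874}{13}$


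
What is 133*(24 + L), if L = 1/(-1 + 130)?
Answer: 411901/129 ≈ 3193.0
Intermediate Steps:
L = 1/129 ≈ 0.0077519
133*(24 + L) = 133*(24 + 1/129) = 133*(3097/129) = 411901/129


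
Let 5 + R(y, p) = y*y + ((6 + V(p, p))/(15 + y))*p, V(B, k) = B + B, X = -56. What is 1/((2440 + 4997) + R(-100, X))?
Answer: 85/1475784 ≈ 5.7596e-5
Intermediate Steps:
V(B, k) = 2*B
R(y, p) = -5 + y² + p*(6 + 2*p)/(15 + y) (R(y, p) = -5 + (y*y + ((6 + 2*p)/(15 + y))*p) = -5 + (y² + ((6 + 2*p)/(15 + y))*p) = -5 + (y² + p*(6 + 2*p)/(15 + y)) = -5 + y² + p*(6 + 2*p)/(15 + y))
1/((2440 + 4997) + R(-100, X)) = 1/((2440 + 4997) + (-75 + (-100)³ - 5*(-100) + 2*(-56)² + 6*(-56) + 15*(-100)²)/(15 - 100)) = 1/(7437 + (-75 - 1000000 + 500 + 2*3136 - 336 + 15*10000)/(-85)) = 1/(7437 - (-75 - 1000000 + 500 + 6272 - 336 + 150000)/85) = 1/(7437 - 1/85*(-843639)) = 1/(7437 + 843639/85) = 1/(1475784/85) = 85/1475784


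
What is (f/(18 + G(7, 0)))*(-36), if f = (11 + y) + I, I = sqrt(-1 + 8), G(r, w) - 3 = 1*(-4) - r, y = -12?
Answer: 18/5 - 18*sqrt(7)/5 ≈ -5.9247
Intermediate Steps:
G(r, w) = -1 - r (G(r, w) = 3 + (1*(-4) - r) = 3 + (-4 - r) = -1 - r)
I = sqrt(7) ≈ 2.6458
f = -1 + sqrt(7) (f = (11 - 12) + sqrt(7) = -1 + sqrt(7) ≈ 1.6458)
(f/(18 + G(7, 0)))*(-36) = ((-1 + sqrt(7))/(18 + (-1 - 1*7)))*(-36) = ((-1 + sqrt(7))/(18 + (-1 - 7)))*(-36) = ((-1 + sqrt(7))/(18 - 8))*(-36) = ((-1 + sqrt(7))/10)*(-36) = ((-1 + sqrt(7))*(1/10))*(-36) = (-1/10 + sqrt(7)/10)*(-36) = 18/5 - 18*sqrt(7)/5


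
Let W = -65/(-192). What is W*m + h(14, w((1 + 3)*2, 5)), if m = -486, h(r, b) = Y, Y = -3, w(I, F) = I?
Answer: -5361/32 ≈ -167.53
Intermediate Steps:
h(r, b) = -3
W = 65/192 (W = -65*(-1/192) = 65/192 ≈ 0.33854)
W*m + h(14, w((1 + 3)*2, 5)) = (65/192)*(-486) - 3 = -5265/32 - 3 = -5361/32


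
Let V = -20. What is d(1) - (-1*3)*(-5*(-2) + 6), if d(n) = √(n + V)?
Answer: 48 + I*√19 ≈ 48.0 + 4.3589*I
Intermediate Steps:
d(n) = √(-20 + n) (d(n) = √(n - 20) = √(-20 + n))
d(1) - (-1*3)*(-5*(-2) + 6) = √(-20 + 1) - (-1*3)*(-5*(-2) + 6) = √(-19) - (-3)*(10 + 6) = I*√19 - (-3)*16 = I*√19 - 1*(-48) = I*√19 + 48 = 48 + I*√19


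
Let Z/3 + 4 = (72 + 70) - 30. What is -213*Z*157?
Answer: -10834884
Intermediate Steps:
Z = 324 (Z = -12 + 3*((72 + 70) - 30) = -12 + 3*(142 - 30) = -12 + 3*112 = -12 + 336 = 324)
-213*Z*157 = -213*324*157 = -69012*157 = -10834884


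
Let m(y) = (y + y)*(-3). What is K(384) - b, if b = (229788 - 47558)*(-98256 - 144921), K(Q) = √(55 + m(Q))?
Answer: 44314144710 + I*√2249 ≈ 4.4314e+10 + 47.424*I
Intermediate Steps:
m(y) = -6*y (m(y) = (2*y)*(-3) = -6*y)
K(Q) = √(55 - 6*Q)
b = -44314144710 (b = 182230*(-243177) = -44314144710)
K(384) - b = √(55 - 6*384) - 1*(-44314144710) = √(55 - 2304) + 44314144710 = √(-2249) + 44314144710 = I*√2249 + 44314144710 = 44314144710 + I*√2249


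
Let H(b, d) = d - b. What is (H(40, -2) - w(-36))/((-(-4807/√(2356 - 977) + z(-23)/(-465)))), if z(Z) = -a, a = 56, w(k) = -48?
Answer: 215454960/4996360590481 + 6236361450*√1379/4996360590481 ≈ 0.046394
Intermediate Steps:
z(Z) = -56 (z(Z) = -1*56 = -56)
(H(40, -2) - w(-36))/((-(-4807/√(2356 - 977) + z(-23)/(-465)))) = ((-2 - 1*40) - 1*(-48))/((-(-4807/√(2356 - 977) - 56/(-465)))) = ((-2 - 40) + 48)/((-(-4807*√1379/1379 - 56*(-1/465)))) = (-42 + 48)/((-(-4807*√1379/1379 + 56/465))) = 6/((-(-4807*√1379/1379 + 56/465))) = 6/((-(56/465 - 4807*√1379/1379))) = 6/(-56/465 + 4807*√1379/1379)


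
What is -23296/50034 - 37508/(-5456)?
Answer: 7054727/1100748 ≈ 6.4090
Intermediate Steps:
-23296/50034 - 37508/(-5456) = -23296*1/50034 - 37508*(-1/5456) = -11648/25017 + 9377/1364 = 7054727/1100748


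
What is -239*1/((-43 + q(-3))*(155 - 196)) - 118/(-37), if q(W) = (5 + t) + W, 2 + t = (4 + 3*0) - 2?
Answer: 189515/62197 ≈ 3.0470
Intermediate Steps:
t = 0 (t = -2 + ((4 + 3*0) - 2) = -2 + ((4 + 0) - 2) = -2 + (4 - 2) = -2 + 2 = 0)
q(W) = 5 + W (q(W) = (5 + 0) + W = 5 + W)
-239*1/((-43 + q(-3))*(155 - 196)) - 118/(-37) = -239*1/((-43 + (5 - 3))*(155 - 196)) - 118/(-37) = -239*(-1/(41*(-43 + 2))) - 118*(-1/37) = -239/((-41*(-41))) + 118/37 = -239/1681 + 118/37 = 189515/62197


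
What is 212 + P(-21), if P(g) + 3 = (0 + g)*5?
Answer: 104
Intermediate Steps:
P(g) = -3 + 5*g (P(g) = -3 + (0 + g)*5 = -3 + g*5 = -3 + 5*g)
212 + P(-21) = 212 + (-3 + 5*(-21)) = 212 + (-3 - 105) = 212 - 108 = 104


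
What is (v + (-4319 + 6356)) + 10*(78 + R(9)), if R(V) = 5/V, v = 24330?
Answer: 244373/9 ≈ 27153.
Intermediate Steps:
(v + (-4319 + 6356)) + 10*(78 + R(9)) = (24330 + (-4319 + 6356)) + 10*(78 + 5/9) = (24330 + 2037) + 10*(78 + 5*(1/9)) = 26367 + 10*(78 + 5/9) = 26367 + 10*(707/9) = 26367 + 7070/9 = 244373/9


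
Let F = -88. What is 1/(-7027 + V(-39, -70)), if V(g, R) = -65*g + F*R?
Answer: 1/1668 ≈ 0.00059952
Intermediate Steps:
V(g, R) = -88*R - 65*g (V(g, R) = -65*g - 88*R = -88*R - 65*g)
1/(-7027 + V(-39, -70)) = 1/(-7027 + (-88*(-70) - 65*(-39))) = 1/(-7027 + (6160 + 2535)) = 1/(-7027 + 8695) = 1/1668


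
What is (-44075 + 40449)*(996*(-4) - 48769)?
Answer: 191282378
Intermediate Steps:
(-44075 + 40449)*(996*(-4) - 48769) = -3626*(-3984 - 48769) = -3626*(-52753) = 191282378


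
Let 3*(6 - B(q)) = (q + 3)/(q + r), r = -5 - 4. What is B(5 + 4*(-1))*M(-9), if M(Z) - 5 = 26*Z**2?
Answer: 78107/6 ≈ 13018.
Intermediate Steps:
r = -9
M(Z) = 5 + 26*Z**2
B(q) = 6 - (3 + q)/(3*(-9 + q)) (B(q) = 6 - (q + 3)/(3*(q - 9)) = 6 - (3 + q)/(3*(-9 + q)))
B(5 + 4*(-1))*M(-9) = ((-165 + 17*(5 + 4*(-1)))/(3*(-9 + (5 + 4*(-1)))))*(5 + 26*(-9)**2) = ((-165 + 17*(5 - 4))/(3*(-9 + (5 - 4))))*(5 + 26*81) = ((-165 + 17*1)/(3*(-9 + 1)))*(5 + 2106) = ((1/3)*(-165 + 17)/(-8))*2111 = ((1/3)*(-1/8)*(-148))*2111 = (37/6)*2111 = 78107/6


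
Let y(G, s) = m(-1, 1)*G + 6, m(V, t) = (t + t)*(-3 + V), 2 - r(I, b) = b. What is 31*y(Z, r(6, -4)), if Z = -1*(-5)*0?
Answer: 186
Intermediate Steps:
r(I, b) = 2 - b
m(V, t) = 2*t*(-3 + V) (m(V, t) = (2*t)*(-3 + V) = 2*t*(-3 + V))
Z = 0 (Z = 5*0 = 0)
y(G, s) = 6 - 8*G (y(G, s) = (2*1*(-3 - 1))*G + 6 = (2*1*(-4))*G + 6 = -8*G + 6 = 6 - 8*G)
31*y(Z, r(6, -4)) = 31*(6 - 8*0) = 31*(6 + 0) = 31*6 = 186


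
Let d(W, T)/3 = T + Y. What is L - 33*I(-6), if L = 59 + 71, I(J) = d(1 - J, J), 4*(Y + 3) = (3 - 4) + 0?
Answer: 4183/4 ≈ 1045.8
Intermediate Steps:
Y = -13/4 (Y = -3 + ((3 - 4) + 0)/4 = -3 + (-1 + 0)/4 = -3 + (¼)*(-1) = -3 - ¼ = -13/4 ≈ -3.2500)
d(W, T) = -39/4 + 3*T (d(W, T) = 3*(T - 13/4) = 3*(-13/4 + T) = -39/4 + 3*T)
I(J) = -39/4 + 3*J
L = 130
L - 33*I(-6) = 130 - 33*(-39/4 + 3*(-6)) = 130 - 33*(-39/4 - 18) = 130 - 33*(-111/4) = 130 + 3663/4 = 4183/4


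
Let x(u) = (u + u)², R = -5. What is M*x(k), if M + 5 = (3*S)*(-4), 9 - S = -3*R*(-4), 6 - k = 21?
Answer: -749700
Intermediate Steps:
k = -15 (k = 6 - 1*21 = 6 - 21 = -15)
S = 69 (S = 9 - (-3*(-5))*(-4) = 9 - 15*(-4) = 9 - 1*(-60) = 9 + 60 = 69)
x(u) = 4*u² (x(u) = (2*u)² = 4*u²)
M = -833 (M = -5 + (3*69)*(-4) = -5 + 207*(-4) = -5 - 828 = -833)
M*x(k) = -3332*(-15)² = -3332*225 = -833*900 = -749700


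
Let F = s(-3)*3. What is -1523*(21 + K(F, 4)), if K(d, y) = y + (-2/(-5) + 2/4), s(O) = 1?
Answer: -394457/10 ≈ -39446.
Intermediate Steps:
F = 3 (F = 1*3 = 3)
K(d, y) = 9/10 + y (K(d, y) = y + (-2*(-⅕) + 2*(¼)) = y + (⅖ + ½) = y + 9/10 = 9/10 + y)
-1523*(21 + K(F, 4)) = -1523*(21 + (9/10 + 4)) = -1523*(21 + 49/10) = -1523*259/10 = -394457/10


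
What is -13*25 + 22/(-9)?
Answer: -2947/9 ≈ -327.44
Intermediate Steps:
-13*25 + 22/(-9) = -325 + 22*(-⅑) = -325 - 22/9 = -2947/9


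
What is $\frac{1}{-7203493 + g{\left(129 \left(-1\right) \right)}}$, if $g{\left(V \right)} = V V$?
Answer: $- \frac{1}{7186852} \approx -1.3914 \cdot 10^{-7}$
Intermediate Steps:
$g{\left(V \right)} = V^{2}$
$\frac{1}{-7203493 + g{\left(129 \left(-1\right) \right)}} = \frac{1}{-7203493 + \left(129 \left(-1\right)\right)^{2}} = \frac{1}{-7203493 + \left(-129\right)^{2}} = \frac{1}{-7203493 + 16641} = \frac{1}{-7186852} = - \frac{1}{7186852}$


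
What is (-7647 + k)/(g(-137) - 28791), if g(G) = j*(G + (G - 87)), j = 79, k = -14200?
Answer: 21847/57310 ≈ 0.38121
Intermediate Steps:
g(G) = -6873 + 158*G (g(G) = 79*(G + (G - 87)) = 79*(G + (-87 + G)) = 79*(-87 + 2*G) = -6873 + 158*G)
(-7647 + k)/(g(-137) - 28791) = (-7647 - 14200)/((-6873 + 158*(-137)) - 28791) = -21847/((-6873 - 21646) - 28791) = -21847/(-28519 - 28791) = -21847/(-57310) = -21847*(-1/57310) = 21847/57310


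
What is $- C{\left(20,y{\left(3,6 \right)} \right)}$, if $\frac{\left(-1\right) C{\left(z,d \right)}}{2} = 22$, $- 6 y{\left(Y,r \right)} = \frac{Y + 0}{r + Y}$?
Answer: $44$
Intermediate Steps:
$y{\left(Y,r \right)} = - \frac{Y}{6 \left(Y + r\right)}$ ($y{\left(Y,r \right)} = - \frac{\left(Y + 0\right) \frac{1}{r + Y}}{6} = - \frac{Y \frac{1}{Y + r}}{6} = - \frac{Y}{6 \left(Y + r\right)}$)
$C{\left(z,d \right)} = -44$ ($C{\left(z,d \right)} = \left(-2\right) 22 = -44$)
$- C{\left(20,y{\left(3,6 \right)} \right)} = \left(-1\right) \left(-44\right) = 44$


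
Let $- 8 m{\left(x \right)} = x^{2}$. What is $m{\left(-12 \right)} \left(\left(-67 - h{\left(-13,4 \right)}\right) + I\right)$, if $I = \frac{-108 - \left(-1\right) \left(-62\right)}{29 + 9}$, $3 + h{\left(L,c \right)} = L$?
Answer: $\frac{18972}{19} \approx 998.53$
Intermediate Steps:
$h{\left(L,c \right)} = -3 + L$
$m{\left(x \right)} = - \frac{x^{2}}{8}$
$I = - \frac{85}{19}$ ($I = \frac{-108 - 62}{38} = \left(-108 - 62\right) \frac{1}{38} = \left(-170\right) \frac{1}{38} = - \frac{85}{19} \approx -4.4737$)
$m{\left(-12 \right)} \left(\left(-67 - h{\left(-13,4 \right)}\right) + I\right) = - \frac{\left(-12\right)^{2}}{8} \left(\left(-67 - \left(-3 - 13\right)\right) - \frac{85}{19}\right) = \left(- \frac{1}{8}\right) 144 \left(\left(-67 - -16\right) - \frac{85}{19}\right) = - 18 \left(\left(-67 + 16\right) - \frac{85}{19}\right) = - 18 \left(-51 - \frac{85}{19}\right) = \left(-18\right) \left(- \frac{1054}{19}\right) = \frac{18972}{19}$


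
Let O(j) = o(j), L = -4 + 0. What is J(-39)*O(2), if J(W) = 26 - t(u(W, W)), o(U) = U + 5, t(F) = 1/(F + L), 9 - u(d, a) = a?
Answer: 8001/44 ≈ 181.84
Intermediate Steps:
L = -4
u(d, a) = 9 - a
t(F) = 1/(-4 + F) (t(F) = 1/(F - 4) = 1/(-4 + F))
o(U) = 5 + U
O(j) = 5 + j
J(W) = 26 - 1/(5 - W) (J(W) = 26 - 1/(-4 + (9 - W)) = 26 - 1/(5 - W))
J(-39)*O(2) = ((-129 + 26*(-39))/(-5 - 39))*(5 + 2) = ((-129 - 1014)/(-44))*7 = -1/44*(-1143)*7 = (1143/44)*7 = 8001/44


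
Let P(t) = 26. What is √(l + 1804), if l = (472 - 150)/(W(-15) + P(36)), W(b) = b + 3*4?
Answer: 3*√202 ≈ 42.638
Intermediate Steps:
W(b) = 12 + b (W(b) = b + 12 = 12 + b)
l = 14 (l = (472 - 150)/((12 - 15) + 26) = 322/(-3 + 26) = 322/23 = 322*(1/23) = 14)
√(l + 1804) = √(14 + 1804) = √1818 = 3*√202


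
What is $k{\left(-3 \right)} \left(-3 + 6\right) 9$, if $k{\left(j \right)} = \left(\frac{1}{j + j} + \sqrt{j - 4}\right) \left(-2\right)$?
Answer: $9 - 54 i \sqrt{7} \approx 9.0 - 142.87 i$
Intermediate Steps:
$k{\left(j \right)} = - \frac{1}{j} - 2 \sqrt{-4 + j}$ ($k{\left(j \right)} = \left(\frac{1}{2 j} + \sqrt{-4 + j}\right) \left(-2\right) = \left(\sqrt{-4 + j} + \frac{1}{2 j}\right) \left(-2\right) = - \frac{1}{j} - 2 \sqrt{-4 + j}$)
$k{\left(-3 \right)} \left(-3 + 6\right) 9 = \left(- \frac{1}{-3} - 2 \sqrt{-4 - 3}\right) \left(-3 + 6\right) 9 = \left(\left(-1\right) \left(- \frac{1}{3}\right) - 2 \sqrt{-7}\right) 3 \cdot 9 = \left(\frac{1}{3} - 2 i \sqrt{7}\right) 3 \cdot 9 = \left(1 - 6 i \sqrt{7}\right) 9 = 9 - 54 i \sqrt{7}$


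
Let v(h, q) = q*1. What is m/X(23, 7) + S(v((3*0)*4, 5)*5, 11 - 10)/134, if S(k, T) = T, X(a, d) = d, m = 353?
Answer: 47309/938 ≈ 50.436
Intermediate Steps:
v(h, q) = q
m/X(23, 7) + S(v((3*0)*4, 5)*5, 11 - 10)/134 = 353/7 + (11 - 10)/134 = 353*(⅐) + 1*(1/134) = 353/7 + 1/134 = 47309/938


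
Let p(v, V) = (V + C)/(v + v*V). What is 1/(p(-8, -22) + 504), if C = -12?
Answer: 84/42319 ≈ 0.0019849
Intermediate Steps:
p(v, V) = (-12 + V)/(v + V*v) (p(v, V) = (V - 12)/(v + v*V) = (-12 + V)/(v + V*v))
1/(p(-8, -22) + 504) = 1/((-12 - 22)/((-8)*(1 - 22)) + 504) = 1/(-⅛*(-34)/(-21) + 504) = 1/(-⅛*(-1/21)*(-34) + 504) = 1/(-17/84 + 504) = 1/(42319/84) = 84/42319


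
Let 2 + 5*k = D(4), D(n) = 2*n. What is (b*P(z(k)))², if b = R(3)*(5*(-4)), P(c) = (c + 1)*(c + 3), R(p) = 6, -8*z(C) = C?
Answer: 8450649/100 ≈ 84507.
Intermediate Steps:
k = 6/5 (k = -⅖ + (2*4)/5 = -⅖ + (⅕)*8 = -⅖ + 8/5 = 6/5 ≈ 1.2000)
z(C) = -C/8
P(c) = (1 + c)*(3 + c)
b = -120 (b = 6*(5*(-4)) = 6*(-20) = -120)
(b*P(z(k)))² = (-120*(3 + (-⅛*6/5)² + 4*(-⅛*6/5)))² = (-120*(3 + (-3/20)² + 4*(-3/20)))² = (-120*(3 + 9/400 - ⅗))² = (-120*969/400)² = (-2907/10)² = 8450649/100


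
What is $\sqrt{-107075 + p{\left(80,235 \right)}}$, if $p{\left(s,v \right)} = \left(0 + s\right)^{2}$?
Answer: $5 i \sqrt{4027} \approx 317.29 i$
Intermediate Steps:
$p{\left(s,v \right)} = s^{2}$
$\sqrt{-107075 + p{\left(80,235 \right)}} = \sqrt{-107075 + 80^{2}} = \sqrt{-107075 + 6400} = \sqrt{-100675} = 5 i \sqrt{4027}$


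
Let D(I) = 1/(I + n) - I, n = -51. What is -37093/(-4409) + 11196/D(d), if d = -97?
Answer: 870913143/7032355 ≈ 123.84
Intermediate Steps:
D(I) = 1/(-51 + I) - I (D(I) = 1/(I - 51) - I = 1/(-51 + I) - I)
-37093/(-4409) + 11196/D(d) = -37093/(-4409) + 11196/(((1 - 1*(-97)**2 + 51*(-97))/(-51 - 97))) = -37093*(-1/4409) + 11196/(((1 - 1*9409 - 4947)/(-148))) = 37093/4409 + 11196/((-(1 - 9409 - 4947)/148)) = 37093/4409 + 11196/((-1/148*(-14355))) = 37093/4409 + 11196/(14355/148) = 37093/4409 + 11196*(148/14355) = 37093/4409 + 184112/1595 = 870913143/7032355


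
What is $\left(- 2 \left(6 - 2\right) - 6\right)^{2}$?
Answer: $196$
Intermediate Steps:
$\left(- 2 \left(6 - 2\right) - 6\right)^{2} = \left(\left(-2\right) 4 - 6\right)^{2} = \left(-8 - 6\right)^{2} = \left(-14\right)^{2} = 196$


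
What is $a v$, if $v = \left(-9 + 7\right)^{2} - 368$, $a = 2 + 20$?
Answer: $-8008$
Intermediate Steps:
$a = 22$
$v = -364$ ($v = \left(-2\right)^{2} - 368 = 4 - 368 = -364$)
$a v = 22 \left(-364\right) = -8008$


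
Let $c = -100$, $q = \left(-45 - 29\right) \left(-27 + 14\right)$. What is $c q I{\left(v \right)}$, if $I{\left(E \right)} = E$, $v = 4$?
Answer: $-384800$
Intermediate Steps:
$q = 962$ ($q = \left(-74\right) \left(-13\right) = 962$)
$c q I{\left(v \right)} = \left(-100\right) 962 \cdot 4 = \left(-96200\right) 4 = -384800$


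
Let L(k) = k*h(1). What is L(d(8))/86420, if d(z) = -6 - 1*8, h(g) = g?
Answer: -7/43210 ≈ -0.00016200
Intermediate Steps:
d(z) = -14 (d(z) = -6 - 8 = -14)
L(k) = k (L(k) = k*1 = k)
L(d(8))/86420 = -14/86420 = -14*1/86420 = -7/43210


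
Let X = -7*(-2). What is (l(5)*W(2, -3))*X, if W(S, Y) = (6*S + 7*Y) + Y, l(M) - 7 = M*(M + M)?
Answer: -9576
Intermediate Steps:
l(M) = 7 + 2*M**2 (l(M) = 7 + M*(M + M) = 7 + M*(2*M) = 7 + 2*M**2)
X = 14
W(S, Y) = 6*S + 8*Y
(l(5)*W(2, -3))*X = ((7 + 2*5**2)*(6*2 + 8*(-3)))*14 = ((7 + 2*25)*(12 - 24))*14 = ((7 + 50)*(-12))*14 = (57*(-12))*14 = -684*14 = -9576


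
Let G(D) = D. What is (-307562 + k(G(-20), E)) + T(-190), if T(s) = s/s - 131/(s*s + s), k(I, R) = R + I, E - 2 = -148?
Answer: -11050476701/35910 ≈ -3.0773e+5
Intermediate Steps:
E = -146 (E = 2 - 148 = -146)
k(I, R) = I + R
T(s) = 1 - 131/(s + s²) (T(s) = 1 - 131/(s² + s) = 1 - 131/(s + s²))
(-307562 + k(G(-20), E)) + T(-190) = (-307562 + (-20 - 146)) + (-131 - 190 + (-190)²)/((-190)*(1 - 190)) = (-307562 - 166) - 1/190*(-131 - 190 + 36100)/(-189) = -307728 - 1/190*(-1/189)*35779 = -307728 + 35779/35910 = -11050476701/35910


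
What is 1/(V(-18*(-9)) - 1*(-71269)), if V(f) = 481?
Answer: 1/71750 ≈ 1.3937e-5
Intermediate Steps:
1/(V(-18*(-9)) - 1*(-71269)) = 1/(481 - 1*(-71269)) = 1/(481 + 71269) = 1/71750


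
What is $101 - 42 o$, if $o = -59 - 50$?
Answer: $4679$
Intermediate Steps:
$o = -109$
$101 - 42 o = 101 - -4578 = 101 + 4578 = 4679$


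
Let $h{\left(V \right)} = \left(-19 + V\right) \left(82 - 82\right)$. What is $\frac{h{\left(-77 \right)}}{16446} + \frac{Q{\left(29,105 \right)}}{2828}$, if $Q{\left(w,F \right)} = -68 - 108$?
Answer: $- \frac{44}{707} \approx -0.062235$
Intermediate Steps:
$Q{\left(w,F \right)} = -176$
$h{\left(V \right)} = 0$ ($h{\left(V \right)} = \left(-19 + V\right) 0 = 0$)
$\frac{h{\left(-77 \right)}}{16446} + \frac{Q{\left(29,105 \right)}}{2828} = \frac{0}{16446} - \frac{176}{2828} = 0 \cdot \frac{1}{16446} - \frac{44}{707} = 0 - \frac{44}{707} = - \frac{44}{707}$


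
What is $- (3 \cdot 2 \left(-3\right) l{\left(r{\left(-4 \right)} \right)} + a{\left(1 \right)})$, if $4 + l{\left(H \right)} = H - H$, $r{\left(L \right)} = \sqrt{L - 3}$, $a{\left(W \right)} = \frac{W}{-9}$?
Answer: $- \frac{647}{9} \approx -71.889$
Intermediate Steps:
$a{\left(W \right)} = - \frac{W}{9}$ ($a{\left(W \right)} = W \left(- \frac{1}{9}\right) = - \frac{W}{9}$)
$r{\left(L \right)} = \sqrt{-3 + L}$
$l{\left(H \right)} = -4$ ($l{\left(H \right)} = -4 + \left(H - H\right) = -4 + 0 = -4$)
$- (3 \cdot 2 \left(-3\right) l{\left(r{\left(-4 \right)} \right)} + a{\left(1 \right)}) = - (3 \cdot 2 \left(-3\right) \left(-4\right) - \frac{1}{9}) = - (6 \left(-3\right) \left(-4\right) - \frac{1}{9}) = - (\left(-18\right) \left(-4\right) - \frac{1}{9}) = - (72 - \frac{1}{9}) = \left(-1\right) \frac{647}{9} = - \frac{647}{9}$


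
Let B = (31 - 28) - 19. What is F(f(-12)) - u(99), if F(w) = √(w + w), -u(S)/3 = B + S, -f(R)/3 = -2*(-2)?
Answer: 249 + 2*I*√6 ≈ 249.0 + 4.899*I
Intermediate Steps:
f(R) = -12 (f(R) = -(-6)*(-2) = -3*4 = -12)
B = -16 (B = 3 - 19 = -16)
u(S) = 48 - 3*S (u(S) = -3*(-16 + S) = 48 - 3*S)
F(w) = √2*√w (F(w) = √(2*w) = √2*√w)
F(f(-12)) - u(99) = √2*√(-12) - (48 - 3*99) = √2*(2*I*√3) - (48 - 297) = 2*I*√6 - 1*(-249) = 2*I*√6 + 249 = 249 + 2*I*√6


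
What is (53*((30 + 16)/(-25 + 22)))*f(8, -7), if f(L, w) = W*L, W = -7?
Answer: 136528/3 ≈ 45509.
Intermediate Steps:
f(L, w) = -7*L
(53*((30 + 16)/(-25 + 22)))*f(8, -7) = (53*((30 + 16)/(-25 + 22)))*(-7*8) = (53*(46/(-3)))*(-56) = (53*(46*(-1/3)))*(-56) = (53*(-46/3))*(-56) = -2438/3*(-56) = 136528/3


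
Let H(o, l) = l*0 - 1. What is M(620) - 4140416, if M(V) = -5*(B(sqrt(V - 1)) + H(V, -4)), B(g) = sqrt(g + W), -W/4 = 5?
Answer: -4140411 - 5*sqrt(-20 + sqrt(619)) ≈ -4.1404e+6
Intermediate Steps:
W = -20 (W = -4*5 = -20)
B(g) = sqrt(-20 + g) (B(g) = sqrt(g - 20) = sqrt(-20 + g))
H(o, l) = -1 (H(o, l) = 0 - 1 = -1)
M(V) = 5 - 5*sqrt(-20 + sqrt(-1 + V)) (M(V) = -5*(sqrt(-20 + sqrt(V - 1)) - 1) = -5*(sqrt(-20 + sqrt(-1 + V)) - 1) = -5*(-1 + sqrt(-20 + sqrt(-1 + V))) = 5 - 5*sqrt(-20 + sqrt(-1 + V)))
M(620) - 4140416 = (5 - 5*sqrt(-20 + sqrt(-1 + 620))) - 4140416 = (5 - 5*sqrt(-20 + sqrt(619))) - 4140416 = -4140411 - 5*sqrt(-20 + sqrt(619))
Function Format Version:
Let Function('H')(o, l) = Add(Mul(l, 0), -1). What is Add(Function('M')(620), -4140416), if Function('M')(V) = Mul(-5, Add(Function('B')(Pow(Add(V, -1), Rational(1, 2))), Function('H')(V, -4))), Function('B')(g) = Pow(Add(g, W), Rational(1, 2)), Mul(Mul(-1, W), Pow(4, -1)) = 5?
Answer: Add(-4140411, Mul(-5, Pow(Add(-20, Pow(619, Rational(1, 2))), Rational(1, 2)))) ≈ -4.1404e+6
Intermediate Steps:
W = -20 (W = Mul(-4, 5) = -20)
Function('B')(g) = Pow(Add(-20, g), Rational(1, 2)) (Function('B')(g) = Pow(Add(g, -20), Rational(1, 2)) = Pow(Add(-20, g), Rational(1, 2)))
Function('H')(o, l) = -1 (Function('H')(o, l) = Add(0, -1) = -1)
Function('M')(V) = Add(5, Mul(-5, Pow(Add(-20, Pow(Add(-1, V), Rational(1, 2))), Rational(1, 2)))) (Function('M')(V) = Mul(-5, Add(Pow(Add(-20, Pow(Add(V, -1), Rational(1, 2))), Rational(1, 2)), -1)) = Mul(-5, Add(Pow(Add(-20, Pow(Add(-1, V), Rational(1, 2))), Rational(1, 2)), -1)) = Mul(-5, Add(-1, Pow(Add(-20, Pow(Add(-1, V), Rational(1, 2))), Rational(1, 2)))) = Add(5, Mul(-5, Pow(Add(-20, Pow(Add(-1, V), Rational(1, 2))), Rational(1, 2)))))
Add(Function('M')(620), -4140416) = Add(Add(5, Mul(-5, Pow(Add(-20, Pow(Add(-1, 620), Rational(1, 2))), Rational(1, 2)))), -4140416) = Add(Add(5, Mul(-5, Pow(Add(-20, Pow(619, Rational(1, 2))), Rational(1, 2)))), -4140416) = Add(-4140411, Mul(-5, Pow(Add(-20, Pow(619, Rational(1, 2))), Rational(1, 2))))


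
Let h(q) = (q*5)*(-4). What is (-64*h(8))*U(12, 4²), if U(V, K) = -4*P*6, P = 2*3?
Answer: -1474560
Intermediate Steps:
h(q) = -20*q (h(q) = (5*q)*(-4) = -20*q)
P = 6
U(V, K) = -144 (U(V, K) = -4*6*6 = -24*6 = -144)
(-64*h(8))*U(12, 4²) = -(-1280)*8*(-144) = -64*(-160)*(-144) = 10240*(-144) = -1474560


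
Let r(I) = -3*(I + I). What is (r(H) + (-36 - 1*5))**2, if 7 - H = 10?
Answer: 529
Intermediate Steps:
H = -3 (H = 7 - 1*10 = 7 - 10 = -3)
r(I) = -6*I
(r(H) + (-36 - 1*5))**2 = (-6*(-3) + (-36 - 1*5))**2 = (18 + (-36 - 5))**2 = (18 - 41)**2 = (-23)**2 = 529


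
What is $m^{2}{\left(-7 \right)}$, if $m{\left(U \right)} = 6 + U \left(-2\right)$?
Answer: $400$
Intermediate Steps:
$m{\left(U \right)} = 6 - 2 U$
$m^{2}{\left(-7 \right)} = \left(6 - -14\right)^{2} = \left(6 + 14\right)^{2} = 20^{2} = 400$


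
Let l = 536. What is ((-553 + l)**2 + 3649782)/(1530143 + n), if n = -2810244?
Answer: -3650071/1280101 ≈ -2.8514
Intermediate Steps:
((-553 + l)**2 + 3649782)/(1530143 + n) = ((-553 + 536)**2 + 3649782)/(1530143 - 2810244) = ((-17)**2 + 3649782)/(-1280101) = (289 + 3649782)*(-1/1280101) = 3650071*(-1/1280101) = -3650071/1280101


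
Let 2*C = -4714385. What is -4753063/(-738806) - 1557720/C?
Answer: 4941894935179/696603184862 ≈ 7.0943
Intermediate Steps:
C = -4714385/2 (C = (½)*(-4714385) = -4714385/2 ≈ -2.3572e+6)
-4753063/(-738806) - 1557720/C = -4753063/(-738806) - 1557720/(-4714385/2) = -4753063*(-1/738806) - 1557720*(-2/4714385) = 4753063/738806 + 623088/942877 = 4941894935179/696603184862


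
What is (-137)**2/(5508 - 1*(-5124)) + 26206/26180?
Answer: 192498653/69586440 ≈ 2.7663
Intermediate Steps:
(-137)**2/(5508 - 1*(-5124)) + 26206/26180 = 18769/(5508 + 5124) + 26206*(1/26180) = 18769/10632 + 13103/13090 = 192498653/69586440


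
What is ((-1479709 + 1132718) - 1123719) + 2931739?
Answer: 1461029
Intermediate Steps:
((-1479709 + 1132718) - 1123719) + 2931739 = (-346991 - 1123719) + 2931739 = -1470710 + 2931739 = 1461029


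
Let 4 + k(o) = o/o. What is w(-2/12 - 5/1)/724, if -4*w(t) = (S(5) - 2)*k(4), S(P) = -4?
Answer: -9/1448 ≈ -0.0062155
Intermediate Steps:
k(o) = -3 (k(o) = -4 + o/o = -4 + 1 = -3)
w(t) = -9/2 (w(t) = -(-4 - 2)*(-3)/4 = -(-3)*(-3)/2 = -¼*18 = -9/2)
w(-2/12 - 5/1)/724 = -9/2/724 = -9/2*1/724 = -9/1448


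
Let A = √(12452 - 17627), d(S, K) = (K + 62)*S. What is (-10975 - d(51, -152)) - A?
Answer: -6385 - 15*I*√23 ≈ -6385.0 - 71.938*I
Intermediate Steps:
d(S, K) = S*(62 + K) (d(S, K) = (62 + K)*S = S*(62 + K))
A = 15*I*√23 (A = √(-5175) = 15*I*√23 ≈ 71.938*I)
(-10975 - d(51, -152)) - A = (-10975 - 51*(62 - 152)) - 15*I*√23 = (-10975 - 51*(-90)) - 15*I*√23 = (-10975 - 1*(-4590)) - 15*I*√23 = (-10975 + 4590) - 15*I*√23 = -6385 - 15*I*√23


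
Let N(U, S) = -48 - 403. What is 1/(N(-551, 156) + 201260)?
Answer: 1/200809 ≈ 4.9799e-6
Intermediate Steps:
N(U, S) = -451
1/(N(-551, 156) + 201260) = 1/(-451 + 201260) = 1/200809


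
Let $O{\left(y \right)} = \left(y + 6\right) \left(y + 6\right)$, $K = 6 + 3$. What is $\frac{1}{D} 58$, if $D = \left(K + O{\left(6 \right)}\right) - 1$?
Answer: $\frac{29}{76} \approx 0.38158$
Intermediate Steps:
$K = 9$
$O{\left(y \right)} = \left(6 + y\right)^{2}$ ($O{\left(y \right)} = \left(6 + y\right) \left(6 + y\right) = \left(6 + y\right)^{2}$)
$D = 152$ ($D = \left(9 + \left(6 + 6\right)^{2}\right) - 1 = \left(9 + 12^{2}\right) - 1 = \left(9 + 144\right) - 1 = 153 - 1 = 152$)
$\frac{1}{D} 58 = \frac{1}{152} \cdot 58 = \frac{29}{76}$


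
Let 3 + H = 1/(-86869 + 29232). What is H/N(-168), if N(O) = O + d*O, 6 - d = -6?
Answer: 21614/15734901 ≈ 0.0013736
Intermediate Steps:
d = 12 (d = 6 - 1*(-6) = 6 + 6 = 12)
N(O) = 13*O (N(O) = O + 12*O = 13*O)
H = -172912/57637 (H = -3 + 1/(-86869 + 29232) = -3 + 1/(-57637) = -3 - 1/57637 = -172912/57637 ≈ -3.0000)
H/N(-168) = -172912/(57637*(13*(-168))) = -172912/57637/(-2184) = -172912/57637*(-1/2184) = 21614/15734901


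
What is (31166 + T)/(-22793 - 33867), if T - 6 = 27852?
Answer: -14756/14165 ≈ -1.0417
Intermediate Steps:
T = 27858 (T = 6 + 27852 = 27858)
(31166 + T)/(-22793 - 33867) = (31166 + 27858)/(-22793 - 33867) = 59024/(-56660) = 59024*(-1/56660) = -14756/14165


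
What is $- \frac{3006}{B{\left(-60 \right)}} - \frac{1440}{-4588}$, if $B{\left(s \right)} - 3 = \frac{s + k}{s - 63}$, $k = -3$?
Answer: $- \frac{7850629}{9176} \approx -855.56$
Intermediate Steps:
$B{\left(s \right)} = 3 + \frac{-3 + s}{-63 + s}$ ($B{\left(s \right)} = 3 + \frac{s - 3}{s - 63} = 3 + \frac{-3 + s}{-63 + s}$)
$- \frac{3006}{B{\left(-60 \right)}} - \frac{1440}{-4588} = - \frac{3006}{4 \frac{1}{-63 - 60} \left(-48 - 60\right)} - \frac{1440}{-4588} = - \frac{3006}{4 \frac{1}{-123} \left(-108\right)} - - \frac{360}{1147} = - \frac{3006}{4 \left(- \frac{1}{123}\right) \left(-108\right)} + \frac{360}{1147} = - \frac{3006}{\frac{144}{41}} + \frac{360}{1147} = \left(-3006\right) \frac{41}{144} + \frac{360}{1147} = - \frac{6847}{8} + \frac{360}{1147} = - \frac{7850629}{9176}$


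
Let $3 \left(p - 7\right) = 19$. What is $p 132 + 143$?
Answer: $1903$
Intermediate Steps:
$p = \frac{40}{3}$ ($p = 7 + \frac{1}{3} \cdot 19 = 7 + \frac{19}{3} = \frac{40}{3} \approx 13.333$)
$p 132 + 143 = \frac{40}{3} \cdot 132 + 143 = 1760 + 143 = 1903$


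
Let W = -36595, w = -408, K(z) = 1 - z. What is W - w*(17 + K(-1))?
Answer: -28843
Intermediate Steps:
W - w*(17 + K(-1)) = -36595 - (-408)*(17 + (1 - 1*(-1))) = -36595 - (-408)*(17 + (1 + 1)) = -36595 - (-408)*(17 + 2) = -36595 - (-408)*19 = -36595 - 1*(-7752) = -36595 + 7752 = -28843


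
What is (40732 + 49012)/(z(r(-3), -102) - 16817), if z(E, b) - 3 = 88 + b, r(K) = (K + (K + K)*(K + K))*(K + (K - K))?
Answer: -22436/4207 ≈ -5.3330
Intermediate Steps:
r(K) = K*(K + 4*K²) (r(K) = (K + (2*K)*(2*K))*(K + 0) = (K + 4*K²)*K = K*(K + 4*K²))
z(E, b) = 91 + b (z(E, b) = 3 + (88 + b) = 91 + b)
(40732 + 49012)/(z(r(-3), -102) - 16817) = (40732 + 49012)/((91 - 102) - 16817) = 89744/(-11 - 16817) = 89744/(-16828) = 89744*(-1/16828) = -22436/4207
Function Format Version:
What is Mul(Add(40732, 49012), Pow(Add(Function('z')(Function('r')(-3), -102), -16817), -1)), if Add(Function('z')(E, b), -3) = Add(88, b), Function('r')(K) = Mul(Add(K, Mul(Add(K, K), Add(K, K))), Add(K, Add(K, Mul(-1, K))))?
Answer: Rational(-22436, 4207) ≈ -5.3330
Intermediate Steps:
Function('r')(K) = Mul(K, Add(K, Mul(4, Pow(K, 2)))) (Function('r')(K) = Mul(Add(K, Mul(Mul(2, K), Mul(2, K))), Add(K, 0)) = Mul(Add(K, Mul(4, Pow(K, 2))), K) = Mul(K, Add(K, Mul(4, Pow(K, 2)))))
Function('z')(E, b) = Add(91, b) (Function('z')(E, b) = Add(3, Add(88, b)) = Add(91, b))
Mul(Add(40732, 49012), Pow(Add(Function('z')(Function('r')(-3), -102), -16817), -1)) = Mul(Add(40732, 49012), Pow(Add(Add(91, -102), -16817), -1)) = Mul(89744, Pow(Add(-11, -16817), -1)) = Mul(89744, Pow(-16828, -1)) = Mul(89744, Rational(-1, 16828)) = Rational(-22436, 4207)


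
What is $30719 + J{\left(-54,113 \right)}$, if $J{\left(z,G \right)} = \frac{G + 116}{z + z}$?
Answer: $\frac{3317423}{108} \approx 30717.0$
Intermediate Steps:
$J{\left(z,G \right)} = \frac{116 + G}{2 z}$
$30719 + J{\left(-54,113 \right)} = 30719 + \frac{116 + 113}{2 \left(-54\right)} = 30719 + \frac{1}{2} \left(- \frac{1}{54}\right) 229 = 30719 - \frac{229}{108} = \frac{3317423}{108}$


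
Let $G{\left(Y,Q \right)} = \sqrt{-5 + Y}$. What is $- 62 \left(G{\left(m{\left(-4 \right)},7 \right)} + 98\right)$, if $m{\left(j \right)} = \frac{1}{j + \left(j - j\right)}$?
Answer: $-6076 - 31 i \sqrt{21} \approx -6076.0 - 142.06 i$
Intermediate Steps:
$m{\left(j \right)} = \frac{1}{j}$ ($m{\left(j \right)} = \frac{1}{j + 0} = \frac{1}{j}$)
$- 62 \left(G{\left(m{\left(-4 \right)},7 \right)} + 98\right) = - 62 \left(\sqrt{-5 + \frac{1}{-4}} + 98\right) = - 62 \left(\sqrt{-5 - \frac{1}{4}} + 98\right) = - 62 \left(\sqrt{- \frac{21}{4}} + 98\right) = - 62 \left(\frac{i \sqrt{21}}{2} + 98\right) = - 62 \left(98 + \frac{i \sqrt{21}}{2}\right) = -6076 - 31 i \sqrt{21}$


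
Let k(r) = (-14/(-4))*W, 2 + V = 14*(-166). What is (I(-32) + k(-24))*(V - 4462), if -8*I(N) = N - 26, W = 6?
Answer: -191761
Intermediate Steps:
I(N) = 13/4 - N/8 (I(N) = -(N - 26)/8 = -(-26 + N)/8 = 13/4 - N/8)
V = -2326 (V = -2 + 14*(-166) = -2 - 2324 = -2326)
k(r) = 21 (k(r) = -14/(-4)*6 = -14*(-1/4)*6 = (7/2)*6 = 21)
(I(-32) + k(-24))*(V - 4462) = ((13/4 - 1/8*(-32)) + 21)*(-2326 - 4462) = ((13/4 + 4) + 21)*(-6788) = (29/4 + 21)*(-6788) = (113/4)*(-6788) = -191761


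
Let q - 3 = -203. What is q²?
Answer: 40000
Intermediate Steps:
q = -200 (q = 3 - 203 = -200)
q² = (-200)² = 40000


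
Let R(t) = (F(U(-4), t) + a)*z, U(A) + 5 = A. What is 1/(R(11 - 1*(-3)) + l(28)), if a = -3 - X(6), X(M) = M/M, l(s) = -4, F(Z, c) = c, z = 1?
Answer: ⅙ ≈ 0.16667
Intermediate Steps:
U(A) = -5 + A
X(M) = 1
a = -4 (a = -3 - 1*1 = -3 - 1 = -4)
R(t) = -4 + t (R(t) = (t - 4)*1 = (-4 + t)*1 = -4 + t)
1/(R(11 - 1*(-3)) + l(28)) = 1/((-4 + (11 - 1*(-3))) - 4) = 1/((-4 + (11 + 3)) - 4) = 1/((-4 + 14) - 4) = 1/(10 - 4) = 1/6 = ⅙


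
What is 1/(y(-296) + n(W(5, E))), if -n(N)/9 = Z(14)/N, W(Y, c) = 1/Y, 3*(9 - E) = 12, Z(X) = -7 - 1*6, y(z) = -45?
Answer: 1/540 ≈ 0.0018519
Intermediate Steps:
Z(X) = -13 (Z(X) = -7 - 6 = -13)
E = 5 (E = 9 - ⅓*12 = 9 - 4 = 5)
n(N) = 117/N (n(N) = -(-117)/N = 117/N)
1/(y(-296) + n(W(5, E))) = 1/(-45 + 117/(1/5)) = 1/(-45 + 117/(⅕)) = 1/(-45 + 117*5) = 1/(-45 + 585) = 1/540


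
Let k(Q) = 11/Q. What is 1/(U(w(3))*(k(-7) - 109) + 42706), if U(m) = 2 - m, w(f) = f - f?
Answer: 7/297394 ≈ 2.3538e-5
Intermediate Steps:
w(f) = 0
1/(U(w(3))*(k(-7) - 109) + 42706) = 1/((2 - 1*0)*(11/(-7) - 109) + 42706) = 1/((2 + 0)*(11*(-⅐) - 109) + 42706) = 1/(2*(-11/7 - 109) + 42706) = 1/(2*(-774/7) + 42706) = 1/(-1548/7 + 42706) = 1/(297394/7) = 7/297394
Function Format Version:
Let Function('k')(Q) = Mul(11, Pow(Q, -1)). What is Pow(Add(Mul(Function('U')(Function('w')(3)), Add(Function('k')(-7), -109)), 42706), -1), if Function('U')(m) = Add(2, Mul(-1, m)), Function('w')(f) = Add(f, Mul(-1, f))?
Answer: Rational(7, 297394) ≈ 2.3538e-5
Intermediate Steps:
Function('w')(f) = 0
Pow(Add(Mul(Function('U')(Function('w')(3)), Add(Function('k')(-7), -109)), 42706), -1) = Pow(Add(Mul(Add(2, Mul(-1, 0)), Add(Mul(11, Pow(-7, -1)), -109)), 42706), -1) = Pow(Add(Mul(Add(2, 0), Add(Mul(11, Rational(-1, 7)), -109)), 42706), -1) = Pow(Add(Mul(2, Add(Rational(-11, 7), -109)), 42706), -1) = Pow(Add(Mul(2, Rational(-774, 7)), 42706), -1) = Pow(Add(Rational(-1548, 7), 42706), -1) = Pow(Rational(297394, 7), -1) = Rational(7, 297394)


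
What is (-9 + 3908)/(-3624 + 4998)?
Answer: 3899/1374 ≈ 2.8377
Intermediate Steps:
(-9 + 3908)/(-3624 + 4998) = 3899/1374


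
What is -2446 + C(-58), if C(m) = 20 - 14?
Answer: -2440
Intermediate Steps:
C(m) = 6
-2446 + C(-58) = -2446 + 6 = -2440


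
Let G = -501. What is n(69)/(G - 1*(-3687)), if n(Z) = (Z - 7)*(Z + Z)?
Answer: 1426/531 ≈ 2.6855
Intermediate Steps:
n(Z) = 2*Z*(-7 + Z) (n(Z) = (-7 + Z)*(2*Z) = 2*Z*(-7 + Z))
n(69)/(G - 1*(-3687)) = (2*69*(-7 + 69))/(-501 - 1*(-3687)) = (2*69*62)/(-501 + 3687) = 8556/3186 = 8556*(1/3186) = 1426/531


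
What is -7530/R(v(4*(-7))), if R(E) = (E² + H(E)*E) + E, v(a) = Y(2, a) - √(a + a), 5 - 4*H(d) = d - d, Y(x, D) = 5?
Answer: -30120*I/(-79*I + 98*√14) ≈ 16.912 - 78.498*I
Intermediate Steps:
H(d) = 5/4 (H(d) = 5/4 - (d - d)/4 = 5/4 - ¼*0 = 5/4 + 0 = 5/4)
v(a) = 5 - √2*√a (v(a) = 5 - √(a + a) = 5 - √(2*a) = 5 - √2*√a)
R(E) = E² + 9*E/4 (R(E) = (E² + 5*E/4) + E = E² + 9*E/4)
-7530/R(v(4*(-7))) = -7530*4/((5 - √2*√(4*(-7)))*(9 + 4*(5 - √2*√(4*(-7))))) = -7530*4/((5 - √2*√(-28))*(9 + 4*(5 - √2*√(-28)))) = -7530*4/((5 - √2*2*I*√7)*(9 + 4*(5 - √2*2*I*√7))) = -7530*4/((5 - 2*I*√14)*(9 + 4*(5 - 2*I*√14))) = -7530*4/((5 - 2*I*√14)*(9 + (20 - 8*I*√14))) = -7530*4/((5 - 2*I*√14)*(29 - 8*I*√14)) = -30120/((5 - 2*I*√14)*(29 - 8*I*√14))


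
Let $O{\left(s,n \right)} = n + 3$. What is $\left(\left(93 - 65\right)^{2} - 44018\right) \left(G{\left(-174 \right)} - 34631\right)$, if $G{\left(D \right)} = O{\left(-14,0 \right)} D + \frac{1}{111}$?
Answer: $\frac{168698289788}{111} \approx 1.5198 \cdot 10^{9}$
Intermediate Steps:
$O{\left(s,n \right)} = 3 + n$
$G{\left(D \right)} = \frac{1}{111} + 3 D$ ($G{\left(D \right)} = \left(3 + 0\right) D + \frac{1}{111} = 3 D + \frac{1}{111} = \frac{1}{111} + 3 D$)
$\left(\left(93 - 65\right)^{2} - 44018\right) \left(G{\left(-174 \right)} - 34631\right) = \left(\left(93 - 65\right)^{2} - 44018\right) \left(\left(\frac{1}{111} + 3 \left(-174\right)\right) - 34631\right) = \left(28^{2} - 44018\right) \left(\left(\frac{1}{111} - 522\right) - 34631\right) = \left(784 - 44018\right) \left(- \frac{57941}{111} - 34631\right) = \left(-43234\right) \left(- \frac{3901982}{111}\right) = \frac{168698289788}{111}$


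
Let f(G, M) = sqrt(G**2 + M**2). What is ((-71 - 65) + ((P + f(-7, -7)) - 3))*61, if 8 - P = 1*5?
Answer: -8296 + 427*sqrt(2) ≈ -7692.1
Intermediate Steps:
P = 3 (P = 8 - 5 = 3)
((-71 - 65) + ((P + f(-7, -7)) - 3))*61 = ((-71 - 65) + ((3 + sqrt((-7)**2 + (-7)**2)) - 3))*61 = (-136 + ((3 + sqrt(49 + 49)) - 3))*61 = (-136 + ((3 + sqrt(98)) - 3))*61 = (-136 + ((3 + 7*sqrt(2)) - 3))*61 = (-136 + 7*sqrt(2))*61 = -8296 + 427*sqrt(2)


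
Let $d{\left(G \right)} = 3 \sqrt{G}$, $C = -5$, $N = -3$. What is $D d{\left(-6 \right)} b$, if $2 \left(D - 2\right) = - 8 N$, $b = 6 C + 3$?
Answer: $- 1134 i \sqrt{6} \approx - 2777.7 i$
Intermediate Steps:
$b = -27$ ($b = 6 \left(-5\right) + 3 = -30 + 3 = -27$)
$D = 14$ ($D = 2 + \frac{\left(-8\right) \left(-3\right)}{2} = 2 + \frac{1}{2} \cdot 24 = 2 + 12 = 14$)
$D d{\left(-6 \right)} b = 14 \cdot 3 \sqrt{-6} \left(-27\right) = 14 \cdot 3 i \sqrt{6} \left(-27\right) = 42 i \sqrt{6} \left(-27\right) = - 1134 i \sqrt{6}$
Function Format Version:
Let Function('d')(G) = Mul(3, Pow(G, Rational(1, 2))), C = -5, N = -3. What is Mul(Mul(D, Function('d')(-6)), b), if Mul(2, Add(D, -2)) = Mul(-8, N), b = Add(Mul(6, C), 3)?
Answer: Mul(-1134, I, Pow(6, Rational(1, 2))) ≈ Mul(-2777.7, I)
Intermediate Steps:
b = -27 (b = Add(Mul(6, -5), 3) = Add(-30, 3) = -27)
D = 14 (D = Add(2, Mul(Rational(1, 2), Mul(-8, -3))) = Add(2, Mul(Rational(1, 2), 24)) = Add(2, 12) = 14)
Mul(Mul(D, Function('d')(-6)), b) = Mul(Mul(14, Mul(3, Pow(-6, Rational(1, 2)))), -27) = Mul(Mul(14, Mul(3, Mul(I, Pow(6, Rational(1, 2))))), -27) = Mul(Mul(14, Mul(3, I, Pow(6, Rational(1, 2)))), -27) = Mul(Mul(42, I, Pow(6, Rational(1, 2))), -27) = Mul(-1134, I, Pow(6, Rational(1, 2)))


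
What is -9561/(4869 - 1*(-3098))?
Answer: -9561/7967 ≈ -1.2001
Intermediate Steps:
-9561/(4869 - 1*(-3098)) = -9561/(4869 + 3098) = -9561/7967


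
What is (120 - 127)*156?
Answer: -1092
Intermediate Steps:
(120 - 127)*156 = -7*156 = -1092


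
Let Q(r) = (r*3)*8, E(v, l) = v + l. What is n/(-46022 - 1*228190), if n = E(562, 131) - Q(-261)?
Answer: -773/30468 ≈ -0.025371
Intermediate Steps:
E(v, l) = l + v
Q(r) = 24*r (Q(r) = (3*r)*8 = 24*r)
n = 6957 (n = (131 + 562) - 24*(-261) = 693 - 1*(-6264) = 693 + 6264 = 6957)
n/(-46022 - 1*228190) = 6957/(-46022 - 1*228190) = 6957/(-46022 - 228190) = 6957/(-274212) = 6957*(-1/274212) = -773/30468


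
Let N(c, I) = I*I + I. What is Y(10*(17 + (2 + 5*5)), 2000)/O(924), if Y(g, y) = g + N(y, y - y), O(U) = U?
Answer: 10/21 ≈ 0.47619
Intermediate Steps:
N(c, I) = I + I² (N(c, I) = I² + I = I + I²)
Y(g, y) = g (Y(g, y) = g + (y - y)*(1 + (y - y)) = g + 0*(1 + 0) = g + 0*1 = g + 0 = g)
Y(10*(17 + (2 + 5*5)), 2000)/O(924) = (10*(17 + (2 + 5*5)))/924 = (10*(17 + (2 + 25)))*(1/924) = (10*(17 + 27))*(1/924) = (10*44)*(1/924) = 440*(1/924) = 10/21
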